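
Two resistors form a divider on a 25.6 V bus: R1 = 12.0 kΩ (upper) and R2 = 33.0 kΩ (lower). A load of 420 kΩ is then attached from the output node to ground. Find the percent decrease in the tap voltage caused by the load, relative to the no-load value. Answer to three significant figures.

2.05 %

The divider's output (Thévenin) resistance is R1‖R2 = 8.800 kΩ.
Fractional drop under load = R_th/(R_th + R_L) = 8.800 / (8.800 + 420) = 0.02052.
So the output falls by 2.05 %.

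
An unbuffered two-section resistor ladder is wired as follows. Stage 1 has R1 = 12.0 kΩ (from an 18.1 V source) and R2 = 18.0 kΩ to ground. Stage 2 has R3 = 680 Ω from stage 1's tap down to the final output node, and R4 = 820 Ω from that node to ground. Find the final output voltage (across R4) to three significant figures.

V_out ≈ 1.02 V

Stage 2 presents R3+R4 = 1500 Ω as a load on stage 1's tap.
Stage 1's lower leg becomes R2‖(R3+R4) = 1385 Ω, so V_mid = 18.1 × 1385/13380 = 1.872 V.
Stage 2 is itself unloaded: V_out = V_mid × R4/(R3+R4) = 1.872 × 820/1500 = 1.02 V.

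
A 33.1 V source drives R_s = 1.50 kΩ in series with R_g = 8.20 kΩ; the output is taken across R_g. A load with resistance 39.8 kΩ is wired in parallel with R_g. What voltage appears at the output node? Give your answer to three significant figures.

V_out ≈ 27.1 V

The load sits in parallel with R_g: R_g‖R_L = (8.20 × 39.8) / (8.20 + 39.8) = 6.799 kΩ.
V_out = 33.1 × 6.799 / (1.50 + 6.799) = 33.1 × 6.799/8.299 = 27.1 V.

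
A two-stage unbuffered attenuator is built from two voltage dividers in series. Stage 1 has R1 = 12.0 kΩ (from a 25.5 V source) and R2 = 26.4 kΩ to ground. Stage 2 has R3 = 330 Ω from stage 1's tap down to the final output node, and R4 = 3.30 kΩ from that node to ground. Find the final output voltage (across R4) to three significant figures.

Stage 2 presents R3+R4 = 3630 Ω as a load on stage 1's tap.
Stage 1's lower leg becomes R2‖(R3+R4) = 3191 Ω, so V_mid = 25.5 × 3191/15190 = 5.357 V.
Stage 2 is itself unloaded: V_out = V_mid × R4/(R3+R4) = 5.357 × 3300/3630 = 4.87 V.

V_out ≈ 4.87 V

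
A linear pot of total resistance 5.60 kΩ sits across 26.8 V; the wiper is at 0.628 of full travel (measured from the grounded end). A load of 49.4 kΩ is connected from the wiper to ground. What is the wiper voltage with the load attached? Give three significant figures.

V ≈ 16.4 V

The wiper splits the pot into (1−α)R = 2.083 kΩ above and αR = 3.517 kΩ below.
Lower section ‖ load = 3.283 kΩ.
V_wiper = 26.8 × 3.283/(2.083 + 3.283) = 16.4 V.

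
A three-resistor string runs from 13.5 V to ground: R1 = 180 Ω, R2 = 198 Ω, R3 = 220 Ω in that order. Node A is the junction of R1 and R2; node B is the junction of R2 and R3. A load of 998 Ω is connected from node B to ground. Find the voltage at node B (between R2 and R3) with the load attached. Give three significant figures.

At node B, R3 is in parallel with the load: R3‖R_L = 180.3 Ω.
Below node A the resistance is R2 + (R3‖R_L) = 378.3 Ω, so V_A = 13.5 × 378.3/558.3 = 9.147 V.
Then V_B = V_A × (R3‖R_L)/(R2 + R3‖R_L) = 9.147 × 180.3/378.3 = 4.36 V.

V ≈ 4.36 V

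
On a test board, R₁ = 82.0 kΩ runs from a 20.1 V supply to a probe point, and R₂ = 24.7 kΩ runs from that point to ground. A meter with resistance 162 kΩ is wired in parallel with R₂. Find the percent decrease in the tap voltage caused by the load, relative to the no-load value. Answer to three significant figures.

Unloaded V = 20.1 × 24.7/106.7 = 4.6530 V.
Loaded: R₂‖R_L = 21.43 kΩ, giving V = 20.1 × 21.43/103.4 = 4.1649 V.
Drop = (4.6530 − 4.1649) / 4.6530 = 10.5 %.

10.5 %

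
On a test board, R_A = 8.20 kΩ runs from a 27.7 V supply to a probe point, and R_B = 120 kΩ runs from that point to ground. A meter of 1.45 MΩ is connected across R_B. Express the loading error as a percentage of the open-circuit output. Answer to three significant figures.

The divider's output (Thévenin) resistance is R_A‖R_B = 7.676 kΩ.
Fractional drop under load = R_th/(R_th + R_L) = 7.676 / (7.676 + 1450) = 0.005266.
So the output falls by 0.527 %.

0.527 %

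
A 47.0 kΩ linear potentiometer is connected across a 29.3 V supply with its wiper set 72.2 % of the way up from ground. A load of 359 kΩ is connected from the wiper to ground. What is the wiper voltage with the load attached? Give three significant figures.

V ≈ 20.6 V

The wiper splits the pot into (1−α)R = 13.07 kΩ above and αR = 33.93 kΩ below.
Lower section ‖ load = 31.00 kΩ.
V_wiper = 29.3 × 31.00/(13.07 + 31.00) = 20.6 V.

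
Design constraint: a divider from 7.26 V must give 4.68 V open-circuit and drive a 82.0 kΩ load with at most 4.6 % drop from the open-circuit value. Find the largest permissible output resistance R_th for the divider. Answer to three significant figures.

R_th ≤ 3.95 kΩ

Loading drop = R_th/(R_th + R_L) ≤ 0.0460, so R_th ≤ R_L · ε/(1−ε) = 82.0 kΩ × 0.0460/0.9540 = 3.95 kΩ.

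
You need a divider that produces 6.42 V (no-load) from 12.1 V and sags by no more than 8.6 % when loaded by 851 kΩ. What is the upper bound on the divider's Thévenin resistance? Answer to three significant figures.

Loading drop = R_th/(R_th + R_L) ≤ 0.0860, so R_th ≤ R_L · ε/(1−ε) = 851 kΩ × 0.0860/0.9140 = 80.1 kΩ.
(Any R1, R2 with R2/(R1+R2) = 0.531 and R1‖R2 ≤ 80.1 kΩ will meet the spec.)

R_th ≤ 80.1 kΩ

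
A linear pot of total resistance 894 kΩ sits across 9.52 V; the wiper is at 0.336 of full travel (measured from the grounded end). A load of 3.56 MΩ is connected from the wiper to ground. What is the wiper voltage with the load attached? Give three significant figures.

V ≈ 3.03 V

The wiper splits the pot into (1−α)R = 593.6 kΩ above and αR = 300.4 kΩ below.
Lower section ‖ load = 277.0 kΩ.
V_wiper = 9.52 × 277.0/(593.6 + 277.0) = 3.03 V.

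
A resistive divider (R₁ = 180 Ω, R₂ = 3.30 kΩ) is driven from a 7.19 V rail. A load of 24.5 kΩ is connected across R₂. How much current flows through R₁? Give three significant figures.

R₂‖R_L = 2908 Ω, so the source sees R₁ + R₂‖R_L = 3088 Ω.
I = 7.19 V / 3088 Ω = 2.33 mA.

I ≈ 2.33 mA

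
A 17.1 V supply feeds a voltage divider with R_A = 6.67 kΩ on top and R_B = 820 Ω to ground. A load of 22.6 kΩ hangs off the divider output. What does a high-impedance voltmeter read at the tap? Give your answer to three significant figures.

V_out ≈ 1.81 V

The load sits in parallel with R_B: R_B‖R_L = (820 × 22600) / (820 + 22600) = 791.3 Ω.
V_out = 17.1 × 791.3 / (6670 + 791.3) = 17.1 × 791.3/7461 = 1.81 V.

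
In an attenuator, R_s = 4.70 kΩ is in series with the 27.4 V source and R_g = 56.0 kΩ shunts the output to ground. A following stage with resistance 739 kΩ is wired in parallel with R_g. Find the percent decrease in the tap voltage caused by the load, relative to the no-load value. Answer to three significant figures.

The divider's output (Thévenin) resistance is R_s‖R_g = 4.336 kΩ.
Fractional drop under load = R_th/(R_th + R_L) = 4.336 / (4.336 + 739) = 0.005833.
So the output falls by 0.583 %.

0.583 %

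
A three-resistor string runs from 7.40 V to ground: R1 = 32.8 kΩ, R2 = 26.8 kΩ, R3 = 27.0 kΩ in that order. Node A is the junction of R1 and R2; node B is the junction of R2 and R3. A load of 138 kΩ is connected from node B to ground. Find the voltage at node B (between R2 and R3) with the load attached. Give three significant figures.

At node B, R3 is in parallel with the load: R3‖R_L = 22.58 kΩ.
Below node A the resistance is R2 + (R3‖R_L) = 49.38 kΩ, so V_A = 7.40 × 49.38/82.18 = 4.447 V.
Then V_B = V_A × (R3‖R_L)/(R2 + R3‖R_L) = 4.447 × 22.58/49.38 = 2.03 V.

V ≈ 2.03 V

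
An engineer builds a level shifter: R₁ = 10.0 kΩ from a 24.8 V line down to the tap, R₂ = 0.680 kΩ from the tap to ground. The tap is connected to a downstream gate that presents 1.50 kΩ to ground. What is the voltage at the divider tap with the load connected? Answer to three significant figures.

The load sits in parallel with R₂: R₂‖R_L = (680 × 1500) / (680 + 1500) = 467.9 Ω.
V_out = 24.8 × 467.9 / (10000 + 467.9) = 24.8 × 467.9/10470 = 1.11 V.
(Unloaded it would have been 1.58 V.)

V_out ≈ 1.11 V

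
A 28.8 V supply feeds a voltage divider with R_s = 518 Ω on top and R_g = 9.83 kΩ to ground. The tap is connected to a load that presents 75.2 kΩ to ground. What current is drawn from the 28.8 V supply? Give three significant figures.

R_g‖R_L = 8694 Ω, so the source sees R_s + R_g‖R_L = 9212 Ω.
I = 28.8 V / 9212 Ω = 3.13 mA.

I ≈ 3.13 mA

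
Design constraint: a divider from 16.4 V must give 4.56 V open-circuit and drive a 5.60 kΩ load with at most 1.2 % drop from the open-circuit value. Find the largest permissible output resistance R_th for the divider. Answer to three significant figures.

R_th ≤ 68.0 Ω

Loading drop = R_th/(R_th + R_L) ≤ 0.0120, so R_th ≤ R_L · ε/(1−ε) = 5.60 kΩ × 0.0120/0.9880 = 68.0 Ω.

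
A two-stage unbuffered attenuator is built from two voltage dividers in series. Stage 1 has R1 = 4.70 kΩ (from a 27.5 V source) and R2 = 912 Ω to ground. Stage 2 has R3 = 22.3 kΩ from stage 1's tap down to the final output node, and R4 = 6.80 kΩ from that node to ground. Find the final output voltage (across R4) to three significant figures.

Stage 2 presents R3+R4 = 29100 Ω as a load on stage 1's tap.
Stage 1's lower leg becomes R2‖(R3+R4) = 884.3 Ω, so V_mid = 27.5 × 884.3/5584 = 4.355 V.
Stage 2 is itself unloaded: V_out = V_mid × R4/(R3+R4) = 4.355 × 6800/29100 = 1.02 V.

V_out ≈ 1.02 V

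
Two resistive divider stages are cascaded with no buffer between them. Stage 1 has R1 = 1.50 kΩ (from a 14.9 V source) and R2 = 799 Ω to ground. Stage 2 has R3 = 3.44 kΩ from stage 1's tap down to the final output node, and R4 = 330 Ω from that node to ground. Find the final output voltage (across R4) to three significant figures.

V_out ≈ 0.398 V

Stage 2 presents R3+R4 = 3770 Ω as a load on stage 1's tap.
Stage 1's lower leg becomes R2‖(R3+R4) = 659.3 Ω, so V_mid = 14.9 × 659.3/2159 = 4.549 V.
Stage 2 is itself unloaded: V_out = V_mid × R4/(R3+R4) = 4.549 × 330/3770 = 0.398 V.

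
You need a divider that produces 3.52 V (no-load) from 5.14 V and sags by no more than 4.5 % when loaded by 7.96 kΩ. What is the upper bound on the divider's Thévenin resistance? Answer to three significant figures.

R_th ≤ 375 Ω

Loading drop = R_th/(R_th + R_L) ≤ 0.0450, so R_th ≤ R_L · ε/(1−ε) = 7.96 kΩ × 0.0450/0.9550 = 375 Ω.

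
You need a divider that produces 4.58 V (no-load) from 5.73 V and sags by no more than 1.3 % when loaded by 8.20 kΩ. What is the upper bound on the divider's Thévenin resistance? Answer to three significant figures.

Loading drop = R_th/(R_th + R_L) ≤ 0.0130, so R_th ≤ R_L · ε/(1−ε) = 8.20 kΩ × 0.0130/0.9870 = 108 Ω.
(Any R1, R2 with R2/(R1+R2) = 0.799 and R1‖R2 ≤ 108 Ω will meet the spec.)

R_th ≤ 108 Ω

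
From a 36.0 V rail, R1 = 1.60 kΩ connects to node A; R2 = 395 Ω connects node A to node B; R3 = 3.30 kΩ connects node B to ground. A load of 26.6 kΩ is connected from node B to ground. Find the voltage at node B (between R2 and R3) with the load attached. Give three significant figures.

V ≈ 21.4 V

At node B, R3 is in parallel with the load: R3‖R_L = 2936 Ω.
Below node A the resistance is R2 + (R3‖R_L) = 3331 Ω, so V_A = 36.0 × 3331/4931 = 24.32 V.
Then V_B = V_A × (R3‖R_L)/(R2 + R3‖R_L) = 24.32 × 2936/3331 = 21.4 V.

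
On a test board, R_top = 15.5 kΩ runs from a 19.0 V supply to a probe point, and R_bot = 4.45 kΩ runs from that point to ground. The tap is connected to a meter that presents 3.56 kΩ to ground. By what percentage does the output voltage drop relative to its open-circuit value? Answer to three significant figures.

49.3 %

The divider's output (Thévenin) resistance is R_top‖R_bot = 3.457 kΩ.
Fractional drop under load = R_th/(R_th + R_L) = 3.457 / (3.457 + 3.56) = 0.4927.
So the output falls by 49.3 %.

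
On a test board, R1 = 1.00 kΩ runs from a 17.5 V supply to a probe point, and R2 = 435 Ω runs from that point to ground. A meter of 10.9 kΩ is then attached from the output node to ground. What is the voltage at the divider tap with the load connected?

The load sits in parallel with R2: R2‖R_L = (435 × 10900) / (435 + 10900) = 418.3 Ω.
V_out = 17.5 × 418.3 / (1000 + 418.3) = 17.5 × 418.3/1418 = 5.16 V.

V_out ≈ 5.16 V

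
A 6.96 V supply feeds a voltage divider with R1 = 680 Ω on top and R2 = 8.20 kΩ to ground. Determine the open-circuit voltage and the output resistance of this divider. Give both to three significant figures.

V_th = 6.43 V, R_th = 628 Ω

V_th is the open-circuit tap voltage: 6.96 × 8200/(680 + 8200) = 6.43 V.
With the supply zeroed, R1 and R2 appear in parallel from the tap: R_th = R1‖R2 = (680 × 8200)/8880 = 628 Ω.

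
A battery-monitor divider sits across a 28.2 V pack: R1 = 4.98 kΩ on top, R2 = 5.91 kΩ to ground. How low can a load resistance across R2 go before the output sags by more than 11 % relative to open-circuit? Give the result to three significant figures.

R_L(min) ≈ 21.9 kΩ

Output resistance R_th = R1‖R2 = (4.98 × 5.91)/10.89 = 2.703 kΩ.
The fractional drop is R_th/(R_th + R_L); requiring this ≤ 0.110 gives R_L ≥ R_th(1/0.110 − 1) = 2.703 × 8.091 = 21.9 kΩ.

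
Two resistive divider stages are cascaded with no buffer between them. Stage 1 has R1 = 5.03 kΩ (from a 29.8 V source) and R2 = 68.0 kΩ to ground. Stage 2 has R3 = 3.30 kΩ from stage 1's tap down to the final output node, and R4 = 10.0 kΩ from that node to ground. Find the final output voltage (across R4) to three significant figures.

V_out ≈ 15.4 V

Stage 2 presents R3+R4 = 13.30 kΩ as a load on stage 1's tap.
Stage 1's lower leg becomes R2‖(R3+R4) = 11.12 kΩ, so V_mid = 29.8 × 11.12/16.15 = 20.52 V.
Stage 2 is itself unloaded: V_out = V_mid × R4/(R3+R4) = 20.52 × 10.0/13.30 = 15.4 V.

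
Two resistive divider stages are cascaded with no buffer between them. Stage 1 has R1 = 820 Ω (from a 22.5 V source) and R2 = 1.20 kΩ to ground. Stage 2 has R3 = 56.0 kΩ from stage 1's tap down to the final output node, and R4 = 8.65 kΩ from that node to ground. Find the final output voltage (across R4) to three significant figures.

Stage 2 presents R3+R4 = 64650 Ω as a load on stage 1's tap.
Stage 1's lower leg becomes R2‖(R3+R4) = 1178 Ω, so V_mid = 22.5 × 1178/1998 = 13.27 V.
Stage 2 is itself unloaded: V_out = V_mid × R4/(R3+R4) = 13.27 × 8650/64650 = 1.78 V.

V_out ≈ 1.78 V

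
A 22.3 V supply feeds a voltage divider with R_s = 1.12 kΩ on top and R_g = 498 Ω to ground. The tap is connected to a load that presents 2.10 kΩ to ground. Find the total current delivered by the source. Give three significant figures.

I ≈ 14.6 mA

R_g‖R_L = 402.5 Ω, so the source sees R_s + R_g‖R_L = 1523 Ω.
I = 22.3 V / 1523 Ω = 14.6 mA.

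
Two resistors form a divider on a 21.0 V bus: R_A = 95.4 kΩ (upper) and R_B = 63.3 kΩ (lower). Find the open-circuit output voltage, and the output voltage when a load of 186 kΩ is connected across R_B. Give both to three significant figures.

Unloaded: 8.38 V; loaded: 6.95 V

Open-circuit: V = 21.0 × 63.3/(95.4 + 63.3) = 8.38 V.
With the load, R_B becomes R_B‖R_L = 47.23 kΩ, so V = 21.0 × 47.23/142.6 = 6.95 V.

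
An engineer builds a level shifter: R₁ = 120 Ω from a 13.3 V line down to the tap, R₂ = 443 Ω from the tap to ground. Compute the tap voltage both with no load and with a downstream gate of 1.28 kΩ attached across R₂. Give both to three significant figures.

Open-circuit: V = 13.3 × 443/(120 + 443) = 10.5 V.
With the load, R₂ becomes R₂‖R_L = 329.1 Ω, so V = 13.3 × 329.1/449.1 = 9.75 V.

Unloaded: 10.5 V; loaded: 9.75 V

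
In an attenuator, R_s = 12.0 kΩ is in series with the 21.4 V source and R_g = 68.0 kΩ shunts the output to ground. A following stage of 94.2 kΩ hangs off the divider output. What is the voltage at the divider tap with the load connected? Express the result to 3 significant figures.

The load sits in parallel with R_g: R_g‖R_L = (68.0 × 94.2) / (68.0 + 94.2) = 39.49 kΩ.
V_out = 21.4 × 39.49 / (12.0 + 39.49) = 21.4 × 39.49/51.49 = 16.4 V.

V_out ≈ 16.4 V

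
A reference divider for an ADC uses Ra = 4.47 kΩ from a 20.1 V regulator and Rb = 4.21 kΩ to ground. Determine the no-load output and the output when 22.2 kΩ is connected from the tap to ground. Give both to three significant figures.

Unloaded: 9.75 V; loaded: 8.88 V

Open-circuit: V = 20.1 × 4.21/(4.47 + 4.21) = 9.75 V.
With the load, Rb becomes Rb‖R_L = 3.539 kΩ, so V = 20.1 × 3.539/8.009 = 8.88 V.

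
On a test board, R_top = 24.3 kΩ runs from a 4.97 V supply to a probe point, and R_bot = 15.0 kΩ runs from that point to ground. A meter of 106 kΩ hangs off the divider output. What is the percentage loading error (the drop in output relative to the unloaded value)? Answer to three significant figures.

The divider's output (Thévenin) resistance is R_top‖R_bot = 9.275 kΩ.
Fractional drop under load = R_th/(R_th + R_L) = 9.275 / (9.275 + 106) = 0.08046.
So the output falls by 8.05 %.

8.05 %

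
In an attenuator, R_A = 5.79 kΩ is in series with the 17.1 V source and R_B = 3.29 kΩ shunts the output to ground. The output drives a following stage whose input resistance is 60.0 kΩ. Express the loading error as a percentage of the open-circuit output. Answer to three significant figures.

3.38 %

The divider's output (Thévenin) resistance is R_A‖R_B = 2.098 kΩ.
Fractional drop under load = R_th/(R_th + R_L) = 2.098 / (2.098 + 60.0) = 0.03378.
So the output falls by 3.38 %.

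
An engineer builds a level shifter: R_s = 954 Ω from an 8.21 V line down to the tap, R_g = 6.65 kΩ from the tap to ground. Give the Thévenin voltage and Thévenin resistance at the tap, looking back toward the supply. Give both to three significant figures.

V_th = 7.18 V, R_th = 834 Ω

V_th is the open-circuit tap voltage: 8.21 × 6650/(954 + 6650) = 7.18 V.
With the supply zeroed, R_s and R_g appear in parallel from the tap: R_th = R_s‖R_g = (954 × 6650)/7604 = 834 Ω.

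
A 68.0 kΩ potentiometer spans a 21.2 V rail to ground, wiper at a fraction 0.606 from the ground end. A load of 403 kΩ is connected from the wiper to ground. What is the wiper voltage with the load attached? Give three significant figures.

V ≈ 12.3 V

The wiper splits the pot into (1−α)R = 26.79 kΩ above and αR = 41.21 kΩ below.
Lower section ‖ load = 37.39 kΩ.
V_wiper = 21.2 × 37.39/(26.79 + 37.39) = 12.3 V.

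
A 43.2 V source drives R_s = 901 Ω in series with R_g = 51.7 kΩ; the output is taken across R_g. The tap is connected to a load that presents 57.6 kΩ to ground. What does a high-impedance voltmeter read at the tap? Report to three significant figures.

V_out ≈ 41.8 V

The load sits in parallel with R_g: R_g‖R_L = (51700 × 57600) / (51700 + 57600) = 27250 Ω.
V_out = 43.2 × 27250 / (901 + 27250) = 43.2 × 27250/28150 = 41.8 V.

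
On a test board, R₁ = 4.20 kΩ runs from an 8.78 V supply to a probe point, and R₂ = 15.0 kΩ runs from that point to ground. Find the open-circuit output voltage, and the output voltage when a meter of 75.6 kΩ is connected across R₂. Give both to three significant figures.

Open-circuit: V = 8.78 × 15.0/(4.20 + 15.0) = 6.86 V.
With the load, R₂ becomes R₂‖R_L = 12.52 kΩ, so V = 8.78 × 12.52/16.72 = 6.57 V.

Unloaded: 6.86 V; loaded: 6.57 V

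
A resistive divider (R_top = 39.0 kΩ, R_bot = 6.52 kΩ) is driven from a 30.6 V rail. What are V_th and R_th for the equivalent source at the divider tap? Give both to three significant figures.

V_th = 4.38 V, R_th = 5.59 kΩ

V_th is the open-circuit tap voltage: 30.6 × 6.52/(39.0 + 6.52) = 4.38 V.
With the supply zeroed, R_top and R_bot appear in parallel from the tap: R_th = R_top‖R_bot = (39.0 × 6.52)/45.52 = 5.59 kΩ.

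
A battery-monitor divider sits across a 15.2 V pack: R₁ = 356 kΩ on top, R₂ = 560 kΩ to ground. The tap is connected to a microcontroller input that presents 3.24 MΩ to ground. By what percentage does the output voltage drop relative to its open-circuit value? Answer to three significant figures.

6.29 %

The divider's output (Thévenin) resistance is R₁‖R₂ = 217.6 kΩ.
Fractional drop under load = R_th/(R_th + R_L) = 217.6 / (217.6 + 3240) = 0.06295.
So the output falls by 6.29 %.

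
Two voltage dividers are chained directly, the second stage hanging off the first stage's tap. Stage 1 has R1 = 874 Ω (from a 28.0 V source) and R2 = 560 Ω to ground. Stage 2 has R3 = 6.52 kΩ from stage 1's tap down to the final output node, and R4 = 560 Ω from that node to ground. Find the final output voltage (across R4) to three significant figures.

Stage 2 presents R3+R4 = 7080 Ω as a load on stage 1's tap.
Stage 1's lower leg becomes R2‖(R3+R4) = 519.0 Ω, so V_mid = 28.0 × 519.0/1393 = 10.43 V.
Stage 2 is itself unloaded: V_out = V_mid × R4/(R3+R4) = 10.43 × 560/7080 = 0.825 V.

V_out ≈ 0.825 V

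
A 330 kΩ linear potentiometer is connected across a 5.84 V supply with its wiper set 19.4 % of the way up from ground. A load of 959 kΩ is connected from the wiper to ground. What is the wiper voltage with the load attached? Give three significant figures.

The wiper splits the pot into (1−α)R = 266.0 kΩ above and αR = 64.02 kΩ below.
Lower section ‖ load = 60.01 kΩ.
V_wiper = 5.84 × 60.01/(266.0 + 60.01) = 1.08 V.

V ≈ 1.08 V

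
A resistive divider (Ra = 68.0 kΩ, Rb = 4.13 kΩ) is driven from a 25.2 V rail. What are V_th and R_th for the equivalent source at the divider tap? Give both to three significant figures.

V_th = 1.44 V, R_th = 3.89 kΩ

V_th is the open-circuit tap voltage: 25.2 × 4.13/(68.0 + 4.13) = 1.44 V.
With the supply zeroed, Ra and Rb appear in parallel from the tap: R_th = Ra‖Rb = (68.0 × 4.13)/72.13 = 3.89 kΩ.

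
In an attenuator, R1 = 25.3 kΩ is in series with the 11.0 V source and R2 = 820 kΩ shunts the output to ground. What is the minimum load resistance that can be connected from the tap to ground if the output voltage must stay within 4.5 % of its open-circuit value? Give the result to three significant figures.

R_L(min) ≈ 521 kΩ

Output resistance R_th = R1‖R2 = (25.3 × 820)/845.3 = 24.54 kΩ.
The fractional drop is R_th/(R_th + R_L); requiring this ≤ 0.0450 gives R_L ≥ R_th(1/0.0450 − 1) = 24.54 × 21.22 = 521 kΩ.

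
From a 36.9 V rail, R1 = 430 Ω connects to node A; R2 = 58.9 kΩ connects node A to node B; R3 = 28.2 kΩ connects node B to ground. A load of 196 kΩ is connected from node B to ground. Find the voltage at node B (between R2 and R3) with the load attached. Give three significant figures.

At node B, R3 is in parallel with the load: R3‖R_L = 24650 Ω.
Below node A the resistance is R2 + (R3‖R_L) = 83550 Ω, so V_A = 36.9 × 83550/83980 = 36.71 V.
Then V_B = V_A × (R3‖R_L)/(R2 + R3‖R_L) = 36.71 × 24650/83550 = 10.8 V.

V ≈ 10.8 V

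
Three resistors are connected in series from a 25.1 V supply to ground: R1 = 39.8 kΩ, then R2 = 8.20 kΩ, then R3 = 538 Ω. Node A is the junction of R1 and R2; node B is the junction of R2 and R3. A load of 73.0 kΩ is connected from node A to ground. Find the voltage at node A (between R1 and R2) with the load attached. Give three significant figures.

Below node A the series string R2+R3 = 8738 Ω sits in parallel with the 73000 Ω load: 7804 Ω.
V_A = 25.1 × 7804/(39800 + 7804) = 4.11 V.

V ≈ 4.11 V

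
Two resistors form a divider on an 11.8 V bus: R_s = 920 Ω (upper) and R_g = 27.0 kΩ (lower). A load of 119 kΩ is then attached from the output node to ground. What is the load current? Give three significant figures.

R_g‖R_L = 22010 Ω; V_out = 11.8 × 22010/22930 = 11.33 V.
I_L = V_out / R_L = 11.33 / 119 kΩ = 0.0952 mA.

I_L ≈ 0.0952 mA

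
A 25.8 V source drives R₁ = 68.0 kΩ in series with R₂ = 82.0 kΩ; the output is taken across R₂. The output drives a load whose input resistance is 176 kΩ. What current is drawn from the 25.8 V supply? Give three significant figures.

I ≈ 0.208 mA

R₂‖R_L = 55.94 kΩ, so the source sees R₁ + R₂‖R_L = 123.9 kΩ.
I = 25.8 V / 123.9 kΩ = 0.208 mA.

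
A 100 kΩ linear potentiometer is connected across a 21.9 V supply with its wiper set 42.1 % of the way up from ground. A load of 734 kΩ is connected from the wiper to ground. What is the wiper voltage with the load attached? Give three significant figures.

V ≈ 8.92 V

The wiper splits the pot into (1−α)R = 57.90 kΩ above and αR = 42.10 kΩ below.
Lower section ‖ load = 39.82 kΩ.
V_wiper = 21.9 × 39.82/(57.90 + 39.82) = 8.92 V.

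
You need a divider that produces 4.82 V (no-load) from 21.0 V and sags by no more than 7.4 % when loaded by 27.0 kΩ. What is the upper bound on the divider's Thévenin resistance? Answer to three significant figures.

Loading drop = R_th/(R_th + R_L) ≤ 0.0740, so R_th ≤ R_L · ε/(1−ε) = 27.0 kΩ × 0.0740/0.9260 = 2.16 kΩ.
(Any R1, R2 with R2/(R1+R2) = 0.230 and R1‖R2 ≤ 2.16 kΩ will meet the spec.)

R_th ≤ 2.16 kΩ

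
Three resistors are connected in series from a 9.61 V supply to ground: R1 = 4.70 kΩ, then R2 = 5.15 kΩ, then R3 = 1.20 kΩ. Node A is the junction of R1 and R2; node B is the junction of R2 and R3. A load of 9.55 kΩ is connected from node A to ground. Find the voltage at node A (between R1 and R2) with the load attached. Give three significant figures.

V ≈ 4.30 V

Below node A the series string R2+R3 = 6.350 kΩ sits in parallel with the 9.55 kΩ load: 3.814 kΩ.
V_A = 9.61 × 3.814/(4.70 + 3.814) = 4.30 V.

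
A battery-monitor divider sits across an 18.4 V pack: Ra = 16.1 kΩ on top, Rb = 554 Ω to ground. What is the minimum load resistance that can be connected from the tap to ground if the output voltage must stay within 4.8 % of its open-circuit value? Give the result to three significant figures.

Output resistance R_th = Ra‖Rb = (16100 × 554)/16650 = 535.6 Ω.
The fractional drop is R_th/(R_th + R_L); requiring this ≤ 0.0480 gives R_L ≥ R_th(1/0.0480 − 1) = 535.6 × 19.83 = 10.6 kΩ.

R_L(min) ≈ 10.6 kΩ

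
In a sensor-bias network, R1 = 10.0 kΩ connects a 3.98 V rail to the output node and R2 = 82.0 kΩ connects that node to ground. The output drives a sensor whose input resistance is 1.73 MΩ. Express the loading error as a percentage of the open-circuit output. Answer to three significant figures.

The divider's output (Thévenin) resistance is R1‖R2 = 8.913 kΩ.
Fractional drop under load = R_th/(R_th + R_L) = 8.913 / (8.913 + 1730) = 0.005126.
So the output falls by 0.513 %.

0.513 %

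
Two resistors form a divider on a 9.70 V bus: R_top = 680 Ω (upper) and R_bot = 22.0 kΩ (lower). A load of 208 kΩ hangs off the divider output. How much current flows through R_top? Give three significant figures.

I ≈ 0.471 mA

R_bot‖R_L = 19900 Ω, so the source sees R_top + R_bot‖R_L = 20580 Ω.
I = 9.70 V / 20580 Ω = 0.471 mA.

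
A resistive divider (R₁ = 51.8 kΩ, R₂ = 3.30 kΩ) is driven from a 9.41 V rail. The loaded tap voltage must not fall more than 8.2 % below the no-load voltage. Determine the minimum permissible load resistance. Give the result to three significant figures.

R_L(min) ≈ 34.7 kΩ

Output resistance R_th = R₁‖R₂ = (51.8 × 3.30)/55.10 = 3.102 kΩ.
The fractional drop is R_th/(R_th + R_L); requiring this ≤ 0.0820 gives R_L ≥ R_th(1/0.0820 − 1) = 3.102 × 11.20 = 34.7 kΩ.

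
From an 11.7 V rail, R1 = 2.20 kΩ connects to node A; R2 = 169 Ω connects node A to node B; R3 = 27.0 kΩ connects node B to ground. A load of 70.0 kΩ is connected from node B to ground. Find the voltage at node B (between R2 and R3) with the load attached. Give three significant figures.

At node B, R3 is in parallel with the load: R3‖R_L = 19480 Ω.
Below node A the resistance is R2 + (R3‖R_L) = 19650 Ω, so V_A = 11.7 × 19650/21850 = 10.52 V.
Then V_B = V_A × (R3‖R_L)/(R2 + R3‖R_L) = 10.52 × 19480/19650 = 10.4 V.

V ≈ 10.4 V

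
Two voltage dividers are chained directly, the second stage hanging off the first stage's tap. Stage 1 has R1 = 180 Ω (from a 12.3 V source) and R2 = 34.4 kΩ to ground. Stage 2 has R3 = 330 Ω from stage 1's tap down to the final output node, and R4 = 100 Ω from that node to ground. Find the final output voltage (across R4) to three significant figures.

V_out ≈ 2.01 V

Stage 2 presents R3+R4 = 430.0 Ω as a load on stage 1's tap.
Stage 1's lower leg becomes R2‖(R3+R4) = 424.7 Ω, so V_mid = 12.3 × 424.7/604.7 = 8.639 V.
Stage 2 is itself unloaded: V_out = V_mid × R4/(R3+R4) = 8.639 × 100/430.0 = 2.01 V.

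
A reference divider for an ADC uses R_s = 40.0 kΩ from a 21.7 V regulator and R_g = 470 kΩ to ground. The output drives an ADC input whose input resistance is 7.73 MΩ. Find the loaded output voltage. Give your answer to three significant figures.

The load sits in parallel with R_g: R_g‖R_L = (470 × 7730) / (470 + 7730) = 443.1 kΩ.
V_out = 21.7 × 443.1 / (40.0 + 443.1) = 21.7 × 443.1/483.1 = 19.9 V.

V_out ≈ 19.9 V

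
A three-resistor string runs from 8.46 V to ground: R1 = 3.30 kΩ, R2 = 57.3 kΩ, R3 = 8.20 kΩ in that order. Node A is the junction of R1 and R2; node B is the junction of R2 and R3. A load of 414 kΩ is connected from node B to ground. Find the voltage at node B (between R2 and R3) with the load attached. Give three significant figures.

At node B, R3 is in parallel with the load: R3‖R_L = 8.041 kΩ.
Below node A the resistance is R2 + (R3‖R_L) = 65.34 kΩ, so V_A = 8.46 × 65.34/68.64 = 8.053 V.
Then V_B = V_A × (R3‖R_L)/(R2 + R3‖R_L) = 8.053 × 8.041/65.34 = 0.991 V.

V ≈ 0.991 V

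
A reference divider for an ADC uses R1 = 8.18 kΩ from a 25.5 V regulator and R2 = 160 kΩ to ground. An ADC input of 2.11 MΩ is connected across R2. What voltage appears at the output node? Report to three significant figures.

V_out ≈ 24.2 V

The load sits in parallel with R2: R2‖R_L = (160 × 2110) / (160 + 2110) = 148.7 kΩ.
V_out = 25.5 × 148.7 / (8.18 + 148.7) = 25.5 × 148.7/156.9 = 24.2 V.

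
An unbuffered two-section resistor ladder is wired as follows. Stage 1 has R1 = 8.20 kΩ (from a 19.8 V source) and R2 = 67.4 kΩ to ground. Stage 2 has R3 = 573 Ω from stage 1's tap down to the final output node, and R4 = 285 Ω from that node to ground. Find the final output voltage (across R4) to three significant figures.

Stage 2 presents R3+R4 = 858.0 Ω as a load on stage 1's tap.
Stage 1's lower leg becomes R2‖(R3+R4) = 847.2 Ω, so V_mid = 19.8 × 847.2/9047 = 1.854 V.
Stage 2 is itself unloaded: V_out = V_mid × R4/(R3+R4) = 1.854 × 285/858.0 = 0.616 V.

V_out ≈ 0.616 V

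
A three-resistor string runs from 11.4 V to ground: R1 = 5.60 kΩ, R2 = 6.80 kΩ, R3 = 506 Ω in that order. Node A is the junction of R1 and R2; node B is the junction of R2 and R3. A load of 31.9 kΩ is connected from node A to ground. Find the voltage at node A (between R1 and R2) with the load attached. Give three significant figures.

V ≈ 5.87 V

Below node A the series string R2+R3 = 7306 Ω sits in parallel with the 31900 Ω load: 5945 Ω.
V_A = 11.4 × 5945/(5600 + 5945) = 5.87 V.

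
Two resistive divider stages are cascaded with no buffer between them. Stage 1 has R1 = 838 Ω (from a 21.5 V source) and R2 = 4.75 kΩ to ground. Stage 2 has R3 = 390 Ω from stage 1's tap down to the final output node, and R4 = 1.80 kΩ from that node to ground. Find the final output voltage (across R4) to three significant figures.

V_out ≈ 11.3 V

Stage 2 presents R3+R4 = 2190 Ω as a load on stage 1's tap.
Stage 1's lower leg becomes R2‖(R3+R4) = 1499 Ω, so V_mid = 21.5 × 1499/2337 = 13.79 V.
Stage 2 is itself unloaded: V_out = V_mid × R4/(R3+R4) = 13.79 × 1800/2190 = 11.3 V.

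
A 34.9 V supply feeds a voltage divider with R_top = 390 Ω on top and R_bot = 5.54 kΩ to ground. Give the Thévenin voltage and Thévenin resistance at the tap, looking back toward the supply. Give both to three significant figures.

V_th = 32.6 V, R_th = 364 Ω

V_th is the open-circuit tap voltage: 34.9 × 5540/(390 + 5540) = 32.6 V.
With the supply zeroed, R_top and R_bot appear in parallel from the tap: R_th = R_top‖R_bot = (390 × 5540)/5930 = 364 Ω.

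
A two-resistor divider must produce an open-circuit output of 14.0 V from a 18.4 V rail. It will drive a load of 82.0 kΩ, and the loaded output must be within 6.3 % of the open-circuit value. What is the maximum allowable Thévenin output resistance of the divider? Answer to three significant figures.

R_th ≤ 5.51 kΩ

Loading drop = R_th/(R_th + R_L) ≤ 0.0630, so R_th ≤ R_L · ε/(1−ε) = 82.0 kΩ × 0.0630/0.9370 = 5.51 kΩ.
(Any R1, R2 with R2/(R1+R2) = 0.761 and R1‖R2 ≤ 5.51 kΩ will meet the spec.)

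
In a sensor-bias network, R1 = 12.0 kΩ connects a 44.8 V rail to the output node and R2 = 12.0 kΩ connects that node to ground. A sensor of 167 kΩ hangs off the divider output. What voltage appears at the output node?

The load sits in parallel with R2: R2‖R_L = (12.0 × 167) / (12.0 + 167) = 11.20 kΩ.
V_out = 44.8 × 11.20 / (12.0 + 11.20) = 44.8 × 11.20/23.20 = 21.6 V.

V_out ≈ 21.6 V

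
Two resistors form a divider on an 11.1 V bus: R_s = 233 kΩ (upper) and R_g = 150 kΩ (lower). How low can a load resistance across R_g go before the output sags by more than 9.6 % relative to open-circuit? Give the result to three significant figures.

R_L(min) ≈ 859 kΩ

Output resistance R_th = R_s‖R_g = (233 × 150)/383.0 = 91.25 kΩ.
The fractional drop is R_th/(R_th + R_L); requiring this ≤ 0.0960 gives R_L ≥ R_th(1/0.0960 − 1) = 91.25 × 9.417 = 859 kΩ.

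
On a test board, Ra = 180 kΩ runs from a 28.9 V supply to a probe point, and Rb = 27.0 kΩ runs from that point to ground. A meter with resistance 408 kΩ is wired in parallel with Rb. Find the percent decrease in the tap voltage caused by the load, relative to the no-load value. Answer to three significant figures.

5.44 %

The divider's output (Thévenin) resistance is Ra‖Rb = 23.48 kΩ.
Fractional drop under load = R_th/(R_th + R_L) = 23.48 / (23.48 + 408) = 0.05441.
So the output falls by 5.44 %.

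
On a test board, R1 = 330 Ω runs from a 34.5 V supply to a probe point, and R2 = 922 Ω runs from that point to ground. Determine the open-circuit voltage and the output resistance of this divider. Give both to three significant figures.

V_th = 25.4 V, R_th = 243 Ω

V_th is the open-circuit tap voltage: 34.5 × 922/(330 + 922) = 25.4 V.
With the supply zeroed, R1 and R2 appear in parallel from the tap: R_th = R1‖R2 = (330 × 922)/1252 = 243 Ω.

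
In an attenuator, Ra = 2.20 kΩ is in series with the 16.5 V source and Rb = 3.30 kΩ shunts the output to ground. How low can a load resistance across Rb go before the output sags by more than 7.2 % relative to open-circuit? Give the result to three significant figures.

Output resistance R_th = Ra‖Rb = (2.20 × 3.30)/5.500 = 1.320 kΩ.
The fractional drop is R_th/(R_th + R_L); requiring this ≤ 0.0720 gives R_L ≥ R_th(1/0.0720 − 1) = 1.320 × 12.89 = 17.0 kΩ.

R_L(min) ≈ 17.0 kΩ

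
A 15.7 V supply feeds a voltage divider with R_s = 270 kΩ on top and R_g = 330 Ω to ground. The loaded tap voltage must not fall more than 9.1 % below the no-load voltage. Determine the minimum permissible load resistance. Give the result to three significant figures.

Output resistance R_th = R_s‖R_g = (270000 × 330)/270300 = 329.6 Ω.
The fractional drop is R_th/(R_th + R_L); requiring this ≤ 0.0910 gives R_L ≥ R_th(1/0.0910 − 1) = 329.6 × 9.989 = 3.29 kΩ.

R_L(min) ≈ 3.29 kΩ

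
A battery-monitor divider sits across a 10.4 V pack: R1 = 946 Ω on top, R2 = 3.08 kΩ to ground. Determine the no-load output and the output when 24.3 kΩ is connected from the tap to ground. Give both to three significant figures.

Open-circuit: V = 10.4 × 3080/(946 + 3080) = 7.96 V.
With the load, R2 becomes R2‖R_L = 2734 Ω, so V = 10.4 × 2734/3680 = 7.73 V.

Unloaded: 7.96 V; loaded: 7.73 V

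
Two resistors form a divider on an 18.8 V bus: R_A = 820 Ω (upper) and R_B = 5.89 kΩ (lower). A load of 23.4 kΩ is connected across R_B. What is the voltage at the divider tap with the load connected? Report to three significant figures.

The load sits in parallel with R_B: R_B‖R_L = (5890 × 23400) / (5890 + 23400) = 4706 Ω.
V_out = 18.8 × 4706 / (820 + 4706) = 18.8 × 4706/5526 = 16.0 V.

V_out ≈ 16.0 V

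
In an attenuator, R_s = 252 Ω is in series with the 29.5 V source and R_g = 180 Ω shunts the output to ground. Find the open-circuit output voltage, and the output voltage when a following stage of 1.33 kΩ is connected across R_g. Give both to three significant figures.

Open-circuit: V = 29.5 × 180/(252 + 180) = 12.3 V.
With the load, R_g becomes R_g‖R_L = 158.5 Ω, so V = 29.5 × 158.5/410.5 = 11.4 V.

Unloaded: 12.3 V; loaded: 11.4 V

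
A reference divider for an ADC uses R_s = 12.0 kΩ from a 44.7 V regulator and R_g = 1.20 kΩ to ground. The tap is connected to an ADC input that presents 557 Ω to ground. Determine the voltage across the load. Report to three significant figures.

V_out ≈ 1.37 V

The load sits in parallel with R_g: R_g‖R_L = (1200 × 557) / (1200 + 557) = 380.4 Ω.
V_out = 44.7 × 380.4 / (12000 + 380.4) = 44.7 × 380.4/12380 = 1.37 V.
(Unloaded it would have been 4.06 V.)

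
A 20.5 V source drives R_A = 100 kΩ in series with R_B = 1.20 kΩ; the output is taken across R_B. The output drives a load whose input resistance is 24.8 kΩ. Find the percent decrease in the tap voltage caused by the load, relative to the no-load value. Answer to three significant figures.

The divider's output (Thévenin) resistance is R_A‖R_B = 1.186 kΩ.
Fractional drop under load = R_th/(R_th + R_L) = 1.186 / (1.186 + 24.8) = 0.04563.
So the output falls by 4.56 %.

4.56 %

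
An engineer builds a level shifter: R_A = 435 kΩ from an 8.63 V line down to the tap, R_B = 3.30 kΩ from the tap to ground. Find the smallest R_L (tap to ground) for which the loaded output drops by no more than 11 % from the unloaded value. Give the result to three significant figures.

Output resistance R_th = R_A‖R_B = (435 × 3.30)/438.3 = 3.275 kΩ.
The fractional drop is R_th/(R_th + R_L); requiring this ≤ 0.110 gives R_L ≥ R_th(1/0.110 − 1) = 3.275 × 8.091 = 26.5 kΩ.

R_L(min) ≈ 26.5 kΩ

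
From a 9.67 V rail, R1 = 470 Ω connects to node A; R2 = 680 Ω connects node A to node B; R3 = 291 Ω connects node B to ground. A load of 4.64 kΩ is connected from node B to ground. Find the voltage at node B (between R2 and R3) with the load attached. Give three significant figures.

V ≈ 1.86 V

At node B, R3 is in parallel with the load: R3‖R_L = 273.8 Ω.
Below node A the resistance is R2 + (R3‖R_L) = 953.8 Ω, so V_A = 9.67 × 953.8/1424 = 6.478 V.
Then V_B = V_A × (R3‖R_L)/(R2 + R3‖R_L) = 6.478 × 273.8/953.8 = 1.86 V.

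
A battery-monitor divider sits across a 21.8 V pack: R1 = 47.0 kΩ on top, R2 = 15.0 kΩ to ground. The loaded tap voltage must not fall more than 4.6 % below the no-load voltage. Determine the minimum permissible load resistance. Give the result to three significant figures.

Output resistance R_th = R1‖R2 = (47.0 × 15.0)/62.00 = 11.37 kΩ.
The fractional drop is R_th/(R_th + R_L); requiring this ≤ 0.0460 gives R_L ≥ R_th(1/0.0460 − 1) = 11.37 × 20.74 = 236 kΩ.

R_L(min) ≈ 236 kΩ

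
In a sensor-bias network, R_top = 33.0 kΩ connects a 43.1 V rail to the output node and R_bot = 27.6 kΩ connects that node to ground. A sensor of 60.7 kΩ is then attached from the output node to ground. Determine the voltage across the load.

The load sits in parallel with R_bot: R_bot‖R_L = (27.6 × 60.7) / (27.6 + 60.7) = 18.97 kΩ.
V_out = 43.1 × 18.97 / (33.0 + 18.97) = 43.1 × 18.97/51.97 = 15.7 V.

V_out ≈ 15.7 V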